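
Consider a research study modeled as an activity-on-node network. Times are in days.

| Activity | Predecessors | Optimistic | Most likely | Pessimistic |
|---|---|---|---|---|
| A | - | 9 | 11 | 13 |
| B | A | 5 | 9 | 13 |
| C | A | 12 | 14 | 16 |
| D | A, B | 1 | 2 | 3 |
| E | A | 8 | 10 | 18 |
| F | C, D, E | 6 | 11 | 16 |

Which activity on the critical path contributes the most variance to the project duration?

te_A = (9 + 4·11 + 13)/6 = 66/6 = 11; σ²_A = ((13−9)/6)² = 0.444
te_B = (5 + 4·9 + 13)/6 = 54/6 = 9; σ²_B = ((13−5)/6)² = 1.778
te_C = (12 + 4·14 + 16)/6 = 84/6 = 14; σ²_C = ((16−12)/6)² = 0.444
te_D = (1 + 4·2 + 3)/6 = 12/6 = 2; σ²_D = ((3−1)/6)² = 0.111
te_E = (8 + 4·10 + 18)/6 = 66/6 = 11; σ²_E = ((18−8)/6)² = 2.778
te_F = (6 + 4·11 + 16)/6 = 66/6 = 11; σ²_F = ((16−6)/6)² = 2.778

Forward pass:
ES_A = 0; EF_A = 11
ES_B = 11; EF_B = 11+9 = 20
ES_C = 11; EF_C = 11+14 = 25
ES_D = max(EF_A=11, EF_B=20) = 20; EF_D = 20+2 = 22
ES_E = 11; EF_E = 11+11 = 22
ES_F = max(EF_C=25, EF_D=22, EF_E=22) = 25; EF_F = 25+11 = 36
Expected project duration μ = 36 days. Critical path: A → C → F.

Variances on critical path: σ²_A=0.444, σ²_C=0.444, σ²_F=2.778.
Largest is σ²_F = 2.778.

F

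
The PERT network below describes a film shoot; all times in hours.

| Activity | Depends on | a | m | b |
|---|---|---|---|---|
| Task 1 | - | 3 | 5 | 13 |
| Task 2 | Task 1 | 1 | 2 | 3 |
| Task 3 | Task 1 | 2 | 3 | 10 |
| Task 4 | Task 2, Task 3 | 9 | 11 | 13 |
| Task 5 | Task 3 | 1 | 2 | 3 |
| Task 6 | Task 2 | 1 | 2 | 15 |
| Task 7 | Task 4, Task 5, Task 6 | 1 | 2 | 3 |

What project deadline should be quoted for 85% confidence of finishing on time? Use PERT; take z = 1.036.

25.3 hours

te_Task 1 = (3 + 4·5 + 13)/6 = 36/6 = 6; σ²_Task 1 = ((13−3)/6)² = 2.778
te_Task 2 = (1 + 4·2 + 3)/6 = 12/6 = 2; σ²_Task 2 = ((3−1)/6)² = 0.111
te_Task 3 = (2 + 4·3 + 10)/6 = 24/6 = 4; σ²_Task 3 = ((10−2)/6)² = 1.778
te_Task 4 = (9 + 4·11 + 13)/6 = 66/6 = 11; σ²_Task 4 = ((13−9)/6)² = 0.444
te_Task 5 = (1 + 4·2 + 3)/6 = 12/6 = 2; σ²_Task 5 = ((3−1)/6)² = 0.111
te_Task 6 = (1 + 4·2 + 15)/6 = 24/6 = 4; σ²_Task 6 = ((15−1)/6)² = 5.444
te_Task 7 = (1 + 4·2 + 3)/6 = 12/6 = 2; σ²_Task 7 = ((3−1)/6)² = 0.111

Forward pass:
ES_Task 1 = 0; EF_Task 1 = 6
ES_Task 2 = 6; EF_Task 2 = 6+2 = 8
ES_Task 3 = 6; EF_Task 3 = 6+4 = 10
ES_Task 4 = max(EF_Task 2=8, EF_Task 3=10) = 10; EF_Task 4 = 10+11 = 21
ES_Task 5 = 10; EF_Task 5 = 10+2 = 12
ES_Task 6 = 8; EF_Task 6 = 8+4 = 12
ES_Task 7 = max(EF_Task 4=21, EF_Task 5=12, EF_Task 6=12) = 21; EF_Task 7 = 21+2 = 23
Expected project duration μ = 23 hours. Critical path: Task 1 → Task 3 → Task 4 → Task 7.

Variance along critical path = 2.778 + 1.778 + 0.444 + 0.111 = 5.111; σ = 2.261 hours.
D = μ + z·σ = 23 + 1.036·2.261 = 25.3 hours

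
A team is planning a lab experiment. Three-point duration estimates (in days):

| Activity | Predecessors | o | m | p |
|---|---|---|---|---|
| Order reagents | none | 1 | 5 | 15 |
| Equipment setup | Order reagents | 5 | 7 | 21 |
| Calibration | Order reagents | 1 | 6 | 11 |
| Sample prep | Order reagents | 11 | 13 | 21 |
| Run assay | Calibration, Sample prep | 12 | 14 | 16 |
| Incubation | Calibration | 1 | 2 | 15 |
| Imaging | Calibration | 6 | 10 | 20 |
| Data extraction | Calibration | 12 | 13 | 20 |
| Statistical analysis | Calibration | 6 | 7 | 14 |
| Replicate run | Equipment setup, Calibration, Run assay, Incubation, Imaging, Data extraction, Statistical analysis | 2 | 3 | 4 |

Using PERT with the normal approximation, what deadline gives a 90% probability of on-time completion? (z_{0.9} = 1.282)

40.8 days

te_Order reagents = (1 + 4·5 + 15)/6 = 36/6 = 6; σ²_Order reagents = ((15−1)/6)² = 5.444
te_Equipment setup = (5 + 4·7 + 21)/6 = 54/6 = 9; σ²_Equipment setup = ((21−5)/6)² = 7.111
te_Calibration = (1 + 4·6 + 11)/6 = 36/6 = 6; σ²_Calibration = ((11−1)/6)² = 2.778
te_Sample prep = (11 + 4·13 + 21)/6 = 84/6 = 14; σ²_Sample prep = ((21−11)/6)² = 2.778
te_Run assay = (12 + 4·14 + 16)/6 = 84/6 = 14; σ²_Run assay = ((16−12)/6)² = 0.444
te_Incubation = (1 + 4·2 + 15)/6 = 24/6 = 4; σ²_Incubation = ((15−1)/6)² = 5.444
te_Imaging = (6 + 4·10 + 20)/6 = 66/6 = 11; σ²_Imaging = ((20−6)/6)² = 5.444
te_Data extraction = (12 + 4·13 + 20)/6 = 84/6 = 14; σ²_Data extraction = ((20−12)/6)² = 1.778
te_Statistical analysis = (6 + 4·7 + 14)/6 = 48/6 = 8; σ²_Statistical analysis = ((14−6)/6)² = 1.778
te_Replicate run = (2 + 4·3 + 4)/6 = 18/6 = 3; σ²_Replicate run = ((4−2)/6)² = 0.111

Forward pass:
ES_Order reagents = 0; EF_Order reagents = 6
ES_Equipment setup = 6; EF_Equipment setup = 6+9 = 15
ES_Calibration = 6; EF_Calibration = 6+6 = 12
ES_Sample prep = 6; EF_Sample prep = 6+14 = 20
ES_Run assay = max(EF_Calibration=12, EF_Sample prep=20) = 20; EF_Run assay = 20+14 = 34
ES_Incubation = 12; EF_Incubation = 12+4 = 16
ES_Imaging = 12; EF_Imaging = 12+11 = 23
ES_Data extraction = 12; EF_Data extraction = 12+14 = 26
ES_Statistical analysis = 12; EF_Statistical analysis = 12+8 = 20
ES_Replicate run = max(EF_Equipment setup=15, EF_Calibration=12, EF_Run assay=34, EF_Incubation=16, EF_Imaging=23, EF_Data extraction=26, EF_Statistical analysis=20) = 34; EF_Replicate run = 34+3 = 37
Expected project duration μ = 37 days. Critical path: Order reagents → Sample prep → Run assay → Replicate run.

Variance along critical path = 5.444 + 2.778 + 0.444 + 0.111 = 8.778; σ = 2.963 days.
D = μ + z·σ = 37 + 1.282·2.963 = 40.8 days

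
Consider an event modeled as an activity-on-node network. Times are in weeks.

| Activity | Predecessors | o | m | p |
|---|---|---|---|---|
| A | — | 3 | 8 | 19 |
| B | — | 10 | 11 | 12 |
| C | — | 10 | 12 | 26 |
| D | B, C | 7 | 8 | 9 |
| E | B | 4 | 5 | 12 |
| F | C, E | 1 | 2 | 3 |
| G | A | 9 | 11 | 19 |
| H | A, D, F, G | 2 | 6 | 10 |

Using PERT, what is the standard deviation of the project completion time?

3.00 weeks

te_A = (3 + 4·8 + 19)/6 = 54/6 = 9; σ²_A = ((19−3)/6)² = 7.111
te_B = (10 + 4·11 + 12)/6 = 66/6 = 11; σ²_B = ((12−10)/6)² = 0.111
te_C = (10 + 4·12 + 26)/6 = 84/6 = 14; σ²_C = ((26−10)/6)² = 7.111
te_D = (7 + 4·8 + 9)/6 = 48/6 = 8; σ²_D = ((9−7)/6)² = 0.111
te_E = (4 + 4·5 + 12)/6 = 36/6 = 6; σ²_E = ((12−4)/6)² = 1.778
te_F = (1 + 4·2 + 3)/6 = 12/6 = 2; σ²_F = ((3−1)/6)² = 0.111
te_G = (9 + 4·11 + 19)/6 = 72/6 = 12; σ²_G = ((19−9)/6)² = 2.778
te_H = (2 + 4·6 + 10)/6 = 36/6 = 6; σ²_H = ((10−2)/6)² = 1.778

Forward pass:
ES_A = 0; EF_A = 9
ES_B = 0; EF_B = 11
ES_C = 0; EF_C = 14
ES_D = max(EF_B=11, EF_C=14) = 14; EF_D = 14+8 = 22
ES_E = 11; EF_E = 11+6 = 17
ES_F = max(EF_C=14, EF_E=17) = 17; EF_F = 17+2 = 19
ES_G = 9; EF_G = 9+12 = 21
ES_H = max(EF_A=9, EF_D=22, EF_F=19, EF_G=21) = 22; EF_H = 22+6 = 28
Expected project duration μ = 28 weeks. Critical path: C → D → H.

Variance along critical path = 7.111 + 0.111 + 1.778 = 9.000
σ = √9.000 = 3.000 weeks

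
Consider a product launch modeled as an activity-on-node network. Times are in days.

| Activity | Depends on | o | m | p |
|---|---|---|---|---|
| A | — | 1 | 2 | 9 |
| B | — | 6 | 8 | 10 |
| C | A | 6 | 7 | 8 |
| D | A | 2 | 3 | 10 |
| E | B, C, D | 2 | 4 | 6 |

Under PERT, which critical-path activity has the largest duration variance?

A

te_A = (1 + 4·2 + 9)/6 = 18/6 = 3; σ²_A = ((9−1)/6)² = 1.778
te_B = (6 + 4·8 + 10)/6 = 48/6 = 8; σ²_B = ((10−6)/6)² = 0.444
te_C = (6 + 4·7 + 8)/6 = 42/6 = 7; σ²_C = ((8−6)/6)² = 0.111
te_D = (2 + 4·3 + 10)/6 = 24/6 = 4; σ²_D = ((10−2)/6)² = 1.778
te_E = (2 + 4·4 + 6)/6 = 24/6 = 4; σ²_E = ((6−2)/6)² = 0.444

Forward pass:
ES_A = 0; EF_A = 3
ES_B = 0; EF_B = 8
ES_C = 3; EF_C = 3+7 = 10
ES_D = 3; EF_D = 3+4 = 7
ES_E = max(EF_B=8, EF_C=10, EF_D=7) = 10; EF_E = 10+4 = 14
Expected project duration μ = 14 days. Critical path: A → C → E.

Variances on critical path: σ²_A=1.778, σ²_C=0.111, σ²_E=0.444.
Largest is σ²_A = 1.778.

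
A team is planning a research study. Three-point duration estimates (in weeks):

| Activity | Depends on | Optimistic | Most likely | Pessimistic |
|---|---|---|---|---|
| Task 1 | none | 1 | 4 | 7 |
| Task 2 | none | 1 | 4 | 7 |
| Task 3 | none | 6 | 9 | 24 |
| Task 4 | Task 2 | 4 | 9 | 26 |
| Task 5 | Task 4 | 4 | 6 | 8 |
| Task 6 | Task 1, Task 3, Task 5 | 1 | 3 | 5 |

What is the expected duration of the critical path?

24 weeks

te_Task 1 = (1 + 4·4 + 7)/6 = 24/6 = 4
te_Task 2 = (1 + 4·4 + 7)/6 = 24/6 = 4
te_Task 3 = (6 + 4·9 + 24)/6 = 66/6 = 11
te_Task 4 = (4 + 4·9 + 26)/6 = 66/6 = 11
te_Task 5 = (4 + 4·6 + 8)/6 = 36/6 = 6
te_Task 6 = (1 + 4·3 + 5)/6 = 18/6 = 3

Forward pass:
ES_Task 1 = 0; EF_Task 1 = 4
ES_Task 2 = 0; EF_Task 2 = 4
ES_Task 3 = 0; EF_Task 3 = 11
ES_Task 4 = 4; EF_Task 4 = 4+11 = 15
ES_Task 5 = 15; EF_Task 5 = 15+6 = 21
ES_Task 6 = max(EF_Task 1=4, EF_Task 3=11, EF_Task 5=21) = 21; EF_Task 6 = 21+3 = 24
Expected project duration μ = 24 weeks. Critical path: Task 2 → Task 4 → Task 5 → Task 6.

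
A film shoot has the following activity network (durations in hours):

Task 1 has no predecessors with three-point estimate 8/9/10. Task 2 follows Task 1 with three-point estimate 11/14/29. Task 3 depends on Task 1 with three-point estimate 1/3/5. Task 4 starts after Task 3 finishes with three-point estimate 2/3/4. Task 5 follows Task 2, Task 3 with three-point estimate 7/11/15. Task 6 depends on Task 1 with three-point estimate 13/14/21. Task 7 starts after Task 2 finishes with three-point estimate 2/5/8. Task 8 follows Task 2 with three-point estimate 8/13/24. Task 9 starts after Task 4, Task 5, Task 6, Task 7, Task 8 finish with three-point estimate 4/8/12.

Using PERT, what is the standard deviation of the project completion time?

4.24 hours

te_Task 1 = (8 + 4·9 + 10)/6 = 54/6 = 9; σ²_Task 1 = ((10−8)/6)² = 0.111
te_Task 2 = (11 + 4·14 + 29)/6 = 96/6 = 16; σ²_Task 2 = ((29−11)/6)² = 9.000
te_Task 3 = (1 + 4·3 + 5)/6 = 18/6 = 3; σ²_Task 3 = ((5−1)/6)² = 0.444
te_Task 4 = (2 + 4·3 + 4)/6 = 18/6 = 3; σ²_Task 4 = ((4−2)/6)² = 0.111
te_Task 5 = (7 + 4·11 + 15)/6 = 66/6 = 11; σ²_Task 5 = ((15−7)/6)² = 1.778
te_Task 6 = (13 + 4·14 + 21)/6 = 90/6 = 15; σ²_Task 6 = ((21−13)/6)² = 1.778
te_Task 7 = (2 + 4·5 + 8)/6 = 30/6 = 5; σ²_Task 7 = ((8−2)/6)² = 1.000
te_Task 8 = (8 + 4·13 + 24)/6 = 84/6 = 14; σ²_Task 8 = ((24−8)/6)² = 7.111
te_Task 9 = (4 + 4·8 + 12)/6 = 48/6 = 8; σ²_Task 9 = ((12−4)/6)² = 1.778

Forward pass:
ES_Task 1 = 0; EF_Task 1 = 9
ES_Task 2 = 9; EF_Task 2 = 9+16 = 25
ES_Task 3 = 9; EF_Task 3 = 9+3 = 12
ES_Task 4 = 12; EF_Task 4 = 12+3 = 15
ES_Task 5 = max(EF_Task 2=25, EF_Task 3=12) = 25; EF_Task 5 = 25+11 = 36
ES_Task 6 = 9; EF_Task 6 = 9+15 = 24
ES_Task 7 = 25; EF_Task 7 = 25+5 = 30
ES_Task 8 = 25; EF_Task 8 = 25+14 = 39
ES_Task 9 = max(EF_Task 4=15, EF_Task 5=36, EF_Task 6=24, EF_Task 7=30, EF_Task 8=39) = 39; EF_Task 9 = 39+8 = 47
Expected project duration μ = 47 hours. Critical path: Task 1 → Task 2 → Task 8 → Task 9.

Variance along critical path = 0.111 + 9.000 + 7.111 + 1.778 = 18.000
σ = √18.000 = 4.243 hours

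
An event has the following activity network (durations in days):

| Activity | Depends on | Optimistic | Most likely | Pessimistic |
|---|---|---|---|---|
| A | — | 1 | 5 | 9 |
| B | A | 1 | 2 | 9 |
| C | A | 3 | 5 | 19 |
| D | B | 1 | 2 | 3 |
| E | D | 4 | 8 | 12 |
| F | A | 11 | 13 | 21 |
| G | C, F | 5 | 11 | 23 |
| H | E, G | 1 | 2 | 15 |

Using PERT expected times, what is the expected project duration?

te_A = (1 + 4·5 + 9)/6 = 30/6 = 5
te_B = (1 + 4·2 + 9)/6 = 18/6 = 3
te_C = (3 + 4·5 + 19)/6 = 42/6 = 7
te_D = (1 + 4·2 + 3)/6 = 12/6 = 2
te_E = (4 + 4·8 + 12)/6 = 48/6 = 8
te_F = (11 + 4·13 + 21)/6 = 84/6 = 14
te_G = (5 + 4·11 + 23)/6 = 72/6 = 12
te_H = (1 + 4·2 + 15)/6 = 24/6 = 4

Forward pass:
ES_A = 0; EF_A = 5
ES_B = 5; EF_B = 5+3 = 8
ES_C = 5; EF_C = 5+7 = 12
ES_D = 8; EF_D = 8+2 = 10
ES_E = 10; EF_E = 10+8 = 18
ES_F = 5; EF_F = 5+14 = 19
ES_G = max(EF_C=12, EF_F=19) = 19; EF_G = 19+12 = 31
ES_H = max(EF_E=18, EF_G=31) = 31; EF_H = 31+4 = 35
Expected project duration μ = 35 days. Critical path: A → F → G → H.

35 days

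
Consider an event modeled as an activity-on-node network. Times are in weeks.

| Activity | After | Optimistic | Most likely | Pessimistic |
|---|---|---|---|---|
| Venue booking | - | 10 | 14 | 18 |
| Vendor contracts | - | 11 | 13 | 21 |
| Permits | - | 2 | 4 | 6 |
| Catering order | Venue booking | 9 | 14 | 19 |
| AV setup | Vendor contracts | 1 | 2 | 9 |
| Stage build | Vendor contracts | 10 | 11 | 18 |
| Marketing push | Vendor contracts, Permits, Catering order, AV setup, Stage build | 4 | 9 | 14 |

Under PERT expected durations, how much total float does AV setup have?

te_Venue booking = (10 + 4·14 + 18)/6 = 84/6 = 14
te_Vendor contracts = (11 + 4·13 + 21)/6 = 84/6 = 14
te_Permits = (2 + 4·4 + 6)/6 = 24/6 = 4
te_Catering order = (9 + 4·14 + 19)/6 = 84/6 = 14
te_AV setup = (1 + 4·2 + 9)/6 = 18/6 = 3
te_Stage build = (10 + 4·11 + 18)/6 = 72/6 = 12
te_Marketing push = (4 + 4·9 + 14)/6 = 54/6 = 9

Forward pass:
ES_Venue booking = 0; EF_Venue booking = 14
ES_Vendor contracts = 0; EF_Vendor contracts = 14
ES_Permits = 0; EF_Permits = 4
ES_Catering order = 14; EF_Catering order = 14+14 = 28
ES_AV setup = 14; EF_AV setup = 14+3 = 17
ES_Stage build = 14; EF_Stage build = 14+12 = 26
ES_Marketing push = max(EF_Vendor contracts=14, EF_Permits=4, EF_Catering order=28, EF_AV setup=17, EF_Stage build=26) = 28; EF_Marketing push = 28+9 = 37
Expected project duration μ = 37 weeks. Critical path: Venue booking → Catering order → Marketing push.

Backward pass:
LF_Marketing push = 37; LS_Marketing push = 37−9 = 28
LF_Stage build = LS_Marketing push = 28; LS_Stage build = 28−12 = 16
LF_AV setup = LS_Marketing push = 28; LS_AV setup = 28−3 = 25
LF_Catering order = LS_Marketing push = 28; LS_Catering order = 28−14 = 14
LF_Permits = LS_Marketing push = 28; LS_Permits = 28−4 = 24
LF_Vendor contracts = min(LS_AV setup=25, LS_Stage build=16, LS_Marketing push=28) = 16; LS_Vendor contracts = 16−14 = 2
LF_Venue booking = LS_Catering order = 14; LS_Venue booking = 14−14 = 0
Slack_AV setup = LS_AV setup − ES_AV setup = 25 − 14 = 11

11 weeks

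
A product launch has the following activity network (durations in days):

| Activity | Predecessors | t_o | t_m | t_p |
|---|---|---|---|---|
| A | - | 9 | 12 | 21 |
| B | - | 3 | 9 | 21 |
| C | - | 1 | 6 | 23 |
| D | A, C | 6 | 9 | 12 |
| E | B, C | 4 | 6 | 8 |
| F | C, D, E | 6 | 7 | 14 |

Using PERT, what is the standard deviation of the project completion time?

2.60 days

te_A = (9 + 4·12 + 21)/6 = 78/6 = 13; σ²_A = ((21−9)/6)² = 4.000
te_B = (3 + 4·9 + 21)/6 = 60/6 = 10; σ²_B = ((21−3)/6)² = 9.000
te_C = (1 + 4·6 + 23)/6 = 48/6 = 8; σ²_C = ((23−1)/6)² = 13.444
te_D = (6 + 4·9 + 12)/6 = 54/6 = 9; σ²_D = ((12−6)/6)² = 1.000
te_E = (4 + 4·6 + 8)/6 = 36/6 = 6; σ²_E = ((8−4)/6)² = 0.444
te_F = (6 + 4·7 + 14)/6 = 48/6 = 8; σ²_F = ((14−6)/6)² = 1.778

Forward pass:
ES_A = 0; EF_A = 13
ES_B = 0; EF_B = 10
ES_C = 0; EF_C = 8
ES_D = max(EF_A=13, EF_C=8) = 13; EF_D = 13+9 = 22
ES_E = max(EF_B=10, EF_C=8) = 10; EF_E = 10+6 = 16
ES_F = max(EF_C=8, EF_D=22, EF_E=16) = 22; EF_F = 22+8 = 30
Expected project duration μ = 30 days. Critical path: A → D → F.

Variance along critical path = 4.000 + 1.000 + 1.778 = 6.778
σ = √6.778 = 2.603 days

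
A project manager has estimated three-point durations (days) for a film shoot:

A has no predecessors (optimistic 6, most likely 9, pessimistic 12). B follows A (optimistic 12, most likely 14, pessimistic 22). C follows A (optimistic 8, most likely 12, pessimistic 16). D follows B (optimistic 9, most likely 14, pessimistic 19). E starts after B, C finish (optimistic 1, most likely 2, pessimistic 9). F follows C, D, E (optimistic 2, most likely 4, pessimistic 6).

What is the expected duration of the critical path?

te_A = (6 + 4·9 + 12)/6 = 54/6 = 9
te_B = (12 + 4·14 + 22)/6 = 90/6 = 15
te_C = (8 + 4·12 + 16)/6 = 72/6 = 12
te_D = (9 + 4·14 + 19)/6 = 84/6 = 14
te_E = (1 + 4·2 + 9)/6 = 18/6 = 3
te_F = (2 + 4·4 + 6)/6 = 24/6 = 4

Forward pass:
ES_A = 0; EF_A = 9
ES_B = 9; EF_B = 9+15 = 24
ES_C = 9; EF_C = 9+12 = 21
ES_D = 24; EF_D = 24+14 = 38
ES_E = max(EF_B=24, EF_C=21) = 24; EF_E = 24+3 = 27
ES_F = max(EF_C=21, EF_D=38, EF_E=27) = 38; EF_F = 38+4 = 42
Expected project duration μ = 42 days. Critical path: A → B → D → F.

42 days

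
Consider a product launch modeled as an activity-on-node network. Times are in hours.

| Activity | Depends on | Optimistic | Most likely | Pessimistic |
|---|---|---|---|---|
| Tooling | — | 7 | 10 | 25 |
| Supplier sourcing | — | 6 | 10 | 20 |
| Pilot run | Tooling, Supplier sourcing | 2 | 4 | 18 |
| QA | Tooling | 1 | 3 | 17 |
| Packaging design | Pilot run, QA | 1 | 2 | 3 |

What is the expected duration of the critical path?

20 hours

te_Tooling = (7 + 4·10 + 25)/6 = 72/6 = 12
te_Supplier sourcing = (6 + 4·10 + 20)/6 = 66/6 = 11
te_Pilot run = (2 + 4·4 + 18)/6 = 36/6 = 6
te_QA = (1 + 4·3 + 17)/6 = 30/6 = 5
te_Packaging design = (1 + 4·2 + 3)/6 = 12/6 = 2

Forward pass:
ES_Tooling = 0; EF_Tooling = 12
ES_Supplier sourcing = 0; EF_Supplier sourcing = 11
ES_Pilot run = max(EF_Tooling=12, EF_Supplier sourcing=11) = 12; EF_Pilot run = 12+6 = 18
ES_QA = 12; EF_QA = 12+5 = 17
ES_Packaging design = max(EF_Pilot run=18, EF_QA=17) = 18; EF_Packaging design = 18+2 = 20
Expected project duration μ = 20 hours. Critical path: Tooling → Pilot run → Packaging design.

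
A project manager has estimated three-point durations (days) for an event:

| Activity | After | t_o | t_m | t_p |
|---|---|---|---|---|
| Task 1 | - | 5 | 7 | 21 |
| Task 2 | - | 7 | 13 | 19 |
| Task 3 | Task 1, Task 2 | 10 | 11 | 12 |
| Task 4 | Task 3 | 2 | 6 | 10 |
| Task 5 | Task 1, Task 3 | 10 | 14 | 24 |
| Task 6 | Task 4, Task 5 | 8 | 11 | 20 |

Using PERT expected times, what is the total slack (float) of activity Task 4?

te_Task 1 = (5 + 4·7 + 21)/6 = 54/6 = 9
te_Task 2 = (7 + 4·13 + 19)/6 = 78/6 = 13
te_Task 3 = (10 + 4·11 + 12)/6 = 66/6 = 11
te_Task 4 = (2 + 4·6 + 10)/6 = 36/6 = 6
te_Task 5 = (10 + 4·14 + 24)/6 = 90/6 = 15
te_Task 6 = (8 + 4·11 + 20)/6 = 72/6 = 12

Forward pass:
ES_Task 1 = 0; EF_Task 1 = 9
ES_Task 2 = 0; EF_Task 2 = 13
ES_Task 3 = max(EF_Task 1=9, EF_Task 2=13) = 13; EF_Task 3 = 13+11 = 24
ES_Task 4 = 24; EF_Task 4 = 24+6 = 30
ES_Task 5 = max(EF_Task 1=9, EF_Task 3=24) = 24; EF_Task 5 = 24+15 = 39
ES_Task 6 = max(EF_Task 4=30, EF_Task 5=39) = 39; EF_Task 6 = 39+12 = 51
Expected project duration μ = 51 days. Critical path: Task 2 → Task 3 → Task 5 → Task 6.

Backward pass:
LF_Task 6 = 51; LS_Task 6 = 51−12 = 39
LF_Task 5 = LS_Task 6 = 39; LS_Task 5 = 39−15 = 24
LF_Task 4 = LS_Task 6 = 39; LS_Task 4 = 39−6 = 33
LF_Task 3 = min(LS_Task 4=33, LS_Task 5=24) = 24; LS_Task 3 = 24−11 = 13
LF_Task 2 = LS_Task 3 = 13; LS_Task 2 = 13−13 = 0
LF_Task 1 = min(LS_Task 3=13, LS_Task 5=24) = 13; LS_Task 1 = 13−9 = 4
Slack_Task 4 = LS_Task 4 − ES_Task 4 = 33 − 24 = 9

9 days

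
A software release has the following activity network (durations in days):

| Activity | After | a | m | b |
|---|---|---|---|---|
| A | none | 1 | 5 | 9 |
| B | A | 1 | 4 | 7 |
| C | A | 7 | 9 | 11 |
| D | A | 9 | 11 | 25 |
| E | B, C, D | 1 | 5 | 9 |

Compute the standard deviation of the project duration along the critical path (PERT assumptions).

te_A = (1 + 4·5 + 9)/6 = 30/6 = 5; σ²_A = ((9−1)/6)² = 1.778
te_B = (1 + 4·4 + 7)/6 = 24/6 = 4; σ²_B = ((7−1)/6)² = 1.000
te_C = (7 + 4·9 + 11)/6 = 54/6 = 9; σ²_C = ((11−7)/6)² = 0.444
te_D = (9 + 4·11 + 25)/6 = 78/6 = 13; σ²_D = ((25−9)/6)² = 7.111
te_E = (1 + 4·5 + 9)/6 = 30/6 = 5; σ²_E = ((9−1)/6)² = 1.778

Forward pass:
ES_A = 0; EF_A = 5
ES_B = 5; EF_B = 5+4 = 9
ES_C = 5; EF_C = 5+9 = 14
ES_D = 5; EF_D = 5+13 = 18
ES_E = max(EF_B=9, EF_C=14, EF_D=18) = 18; EF_E = 18+5 = 23
Expected project duration μ = 23 days. Critical path: A → D → E.

Variance along critical path = 1.778 + 7.111 + 1.778 = 10.667
σ = √10.667 = 3.266 days

3.27 days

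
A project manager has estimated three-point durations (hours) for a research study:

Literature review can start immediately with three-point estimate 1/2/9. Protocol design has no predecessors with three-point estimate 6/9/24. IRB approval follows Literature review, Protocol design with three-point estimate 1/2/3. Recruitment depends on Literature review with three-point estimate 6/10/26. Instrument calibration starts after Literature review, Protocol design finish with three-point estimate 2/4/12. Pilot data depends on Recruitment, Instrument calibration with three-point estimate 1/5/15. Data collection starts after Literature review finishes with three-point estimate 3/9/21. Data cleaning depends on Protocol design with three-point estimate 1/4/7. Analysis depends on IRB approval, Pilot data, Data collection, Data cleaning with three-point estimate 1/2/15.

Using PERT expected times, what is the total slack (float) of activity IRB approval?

te_Literature review = (1 + 4·2 + 9)/6 = 18/6 = 3
te_Protocol design = (6 + 4·9 + 24)/6 = 66/6 = 11
te_IRB approval = (1 + 4·2 + 3)/6 = 12/6 = 2
te_Recruitment = (6 + 4·10 + 26)/6 = 72/6 = 12
te_Instrument calibration = (2 + 4·4 + 12)/6 = 30/6 = 5
te_Pilot data = (1 + 4·5 + 15)/6 = 36/6 = 6
te_Data collection = (3 + 4·9 + 21)/6 = 60/6 = 10
te_Data cleaning = (1 + 4·4 + 7)/6 = 24/6 = 4
te_Analysis = (1 + 4·2 + 15)/6 = 24/6 = 4

Forward pass:
ES_Literature review = 0; EF_Literature review = 3
ES_Protocol design = 0; EF_Protocol design = 11
ES_IRB approval = max(EF_Literature review=3, EF_Protocol design=11) = 11; EF_IRB approval = 11+2 = 13
ES_Recruitment = 3; EF_Recruitment = 3+12 = 15
ES_Instrument calibration = max(EF_Literature review=3, EF_Protocol design=11) = 11; EF_Instrument calibration = 11+5 = 16
ES_Pilot data = max(EF_Recruitment=15, EF_Instrument calibration=16) = 16; EF_Pilot data = 16+6 = 22
ES_Data collection = 3; EF_Data collection = 3+10 = 13
ES_Data cleaning = 11; EF_Data cleaning = 11+4 = 15
ES_Analysis = max(EF_IRB approval=13, EF_Pilot data=22, EF_Data collection=13, EF_Data cleaning=15) = 22; EF_Analysis = 22+4 = 26
Expected project duration μ = 26 hours. Critical path: Protocol design → Instrument calibration → Pilot data → Analysis.

Backward pass:
LF_Analysis = 26; LS_Analysis = 26−4 = 22
LF_Data cleaning = LS_Analysis = 22; LS_Data cleaning = 22−4 = 18
LF_Data collection = LS_Analysis = 22; LS_Data collection = 22−10 = 12
LF_Pilot data = LS_Analysis = 22; LS_Pilot data = 22−6 = 16
LF_Instrument calibration = LS_Pilot data = 16; LS_Instrument calibration = 16−5 = 11
LF_Recruitment = LS_Pilot data = 16; LS_Recruitment = 16−12 = 4
LF_IRB approval = LS_Analysis = 22; LS_IRB approval = 22−2 = 20
LF_Protocol design = min(LS_IRB approval=20, LS_Instrument calibration=11, LS_Data cleaning=18) = 11; LS_Protocol design = 11−11 = 0
LF_Literature review = min(LS_IRB approval=20, LS_Recruitment=4, LS_Instrument calibration=11, LS_Data collection=12) = 4; LS_Literature review = 4−3 = 1
Slack_IRB approval = LS_IRB approval − ES_IRB approval = 20 − 11 = 9

9 hours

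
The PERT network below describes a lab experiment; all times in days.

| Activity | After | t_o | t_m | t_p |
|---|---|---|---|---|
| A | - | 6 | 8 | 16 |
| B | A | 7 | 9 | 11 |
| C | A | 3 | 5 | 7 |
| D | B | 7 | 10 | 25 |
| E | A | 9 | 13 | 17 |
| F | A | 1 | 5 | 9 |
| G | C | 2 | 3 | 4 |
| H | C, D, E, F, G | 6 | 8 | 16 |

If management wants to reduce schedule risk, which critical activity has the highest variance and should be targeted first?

te_A = (6 + 4·8 + 16)/6 = 54/6 = 9; σ²_A = ((16−6)/6)² = 2.778
te_B = (7 + 4·9 + 11)/6 = 54/6 = 9; σ²_B = ((11−7)/6)² = 0.444
te_C = (3 + 4·5 + 7)/6 = 30/6 = 5; σ²_C = ((7−3)/6)² = 0.444
te_D = (7 + 4·10 + 25)/6 = 72/6 = 12; σ²_D = ((25−7)/6)² = 9.000
te_E = (9 + 4·13 + 17)/6 = 78/6 = 13; σ²_E = ((17−9)/6)² = 1.778
te_F = (1 + 4·5 + 9)/6 = 30/6 = 5; σ²_F = ((9−1)/6)² = 1.778
te_G = (2 + 4·3 + 4)/6 = 18/6 = 3; σ²_G = ((4−2)/6)² = 0.111
te_H = (6 + 4·8 + 16)/6 = 54/6 = 9; σ²_H = ((16−6)/6)² = 2.778

Forward pass:
ES_A = 0; EF_A = 9
ES_B = 9; EF_B = 9+9 = 18
ES_C = 9; EF_C = 9+5 = 14
ES_D = 18; EF_D = 18+12 = 30
ES_E = 9; EF_E = 9+13 = 22
ES_F = 9; EF_F = 9+5 = 14
ES_G = 14; EF_G = 14+3 = 17
ES_H = max(EF_C=14, EF_D=30, EF_E=22, EF_F=14, EF_G=17) = 30; EF_H = 30+9 = 39
Expected project duration μ = 39 days. Critical path: A → B → D → H.

Variances on critical path: σ²_A=2.778, σ²_B=0.444, σ²_D=9.000, σ²_H=2.778.
Largest is σ²_D = 9.000.

D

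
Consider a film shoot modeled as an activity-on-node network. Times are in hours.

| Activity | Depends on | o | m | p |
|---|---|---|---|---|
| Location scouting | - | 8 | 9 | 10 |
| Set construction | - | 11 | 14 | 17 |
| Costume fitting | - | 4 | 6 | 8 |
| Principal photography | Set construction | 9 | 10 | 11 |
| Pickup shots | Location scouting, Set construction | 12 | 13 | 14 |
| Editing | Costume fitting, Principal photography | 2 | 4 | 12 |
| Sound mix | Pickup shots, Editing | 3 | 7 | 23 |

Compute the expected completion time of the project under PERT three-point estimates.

38 hours

te_Location scouting = (8 + 4·9 + 10)/6 = 54/6 = 9
te_Set construction = (11 + 4·14 + 17)/6 = 84/6 = 14
te_Costume fitting = (4 + 4·6 + 8)/6 = 36/6 = 6
te_Principal photography = (9 + 4·10 + 11)/6 = 60/6 = 10
te_Pickup shots = (12 + 4·13 + 14)/6 = 78/6 = 13
te_Editing = (2 + 4·4 + 12)/6 = 30/6 = 5
te_Sound mix = (3 + 4·7 + 23)/6 = 54/6 = 9

Forward pass:
ES_Location scouting = 0; EF_Location scouting = 9
ES_Set construction = 0; EF_Set construction = 14
ES_Costume fitting = 0; EF_Costume fitting = 6
ES_Principal photography = 14; EF_Principal photography = 14+10 = 24
ES_Pickup shots = max(EF_Location scouting=9, EF_Set construction=14) = 14; EF_Pickup shots = 14+13 = 27
ES_Editing = max(EF_Costume fitting=6, EF_Principal photography=24) = 24; EF_Editing = 24+5 = 29
ES_Sound mix = max(EF_Pickup shots=27, EF_Editing=29) = 29; EF_Sound mix = 29+9 = 38
Expected project duration μ = 38 hours. Critical path: Set construction → Principal photography → Editing → Sound mix.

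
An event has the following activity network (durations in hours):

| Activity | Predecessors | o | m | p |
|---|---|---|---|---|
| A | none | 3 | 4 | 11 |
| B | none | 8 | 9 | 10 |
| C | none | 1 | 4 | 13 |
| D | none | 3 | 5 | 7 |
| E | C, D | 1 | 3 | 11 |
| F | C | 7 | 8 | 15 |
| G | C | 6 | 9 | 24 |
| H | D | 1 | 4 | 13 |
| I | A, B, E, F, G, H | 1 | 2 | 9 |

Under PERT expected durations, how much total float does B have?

te_A = (3 + 4·4 + 11)/6 = 30/6 = 5
te_B = (8 + 4·9 + 10)/6 = 54/6 = 9
te_C = (1 + 4·4 + 13)/6 = 30/6 = 5
te_D = (3 + 4·5 + 7)/6 = 30/6 = 5
te_E = (1 + 4·3 + 11)/6 = 24/6 = 4
te_F = (7 + 4·8 + 15)/6 = 54/6 = 9
te_G = (6 + 4·9 + 24)/6 = 66/6 = 11
te_H = (1 + 4·4 + 13)/6 = 30/6 = 5
te_I = (1 + 4·2 + 9)/6 = 18/6 = 3

Forward pass:
ES_A = 0; EF_A = 5
ES_B = 0; EF_B = 9
ES_C = 0; EF_C = 5
ES_D = 0; EF_D = 5
ES_E = max(EF_C=5, EF_D=5) = 5; EF_E = 5+4 = 9
ES_F = 5; EF_F = 5+9 = 14
ES_G = 5; EF_G = 5+11 = 16
ES_H = 5; EF_H = 5+5 = 10
ES_I = max(EF_A=5, EF_B=9, EF_E=9, EF_F=14, EF_G=16, EF_H=10) = 16; EF_I = 16+3 = 19
Expected project duration μ = 19 hours. Critical path: C → G → I.

Backward pass:
LF_I = 19; LS_I = 19−3 = 16
LF_H = LS_I = 16; LS_H = 16−5 = 11
LF_G = LS_I = 16; LS_G = 16−11 = 5
LF_F = LS_I = 16; LS_F = 16−9 = 7
LF_E = LS_I = 16; LS_E = 16−4 = 12
LF_D = min(LS_E=12, LS_H=11) = 11; LS_D = 11−5 = 6
LF_C = min(LS_E=12, LS_F=7, LS_G=5) = 5; LS_C = 5−5 = 0
LF_B = LS_I = 16; LS_B = 16−9 = 7
LF_A = LS_I = 16; LS_A = 16−5 = 11
Slack_B = LS_B − ES_B = 7 − 0 = 7

7 hours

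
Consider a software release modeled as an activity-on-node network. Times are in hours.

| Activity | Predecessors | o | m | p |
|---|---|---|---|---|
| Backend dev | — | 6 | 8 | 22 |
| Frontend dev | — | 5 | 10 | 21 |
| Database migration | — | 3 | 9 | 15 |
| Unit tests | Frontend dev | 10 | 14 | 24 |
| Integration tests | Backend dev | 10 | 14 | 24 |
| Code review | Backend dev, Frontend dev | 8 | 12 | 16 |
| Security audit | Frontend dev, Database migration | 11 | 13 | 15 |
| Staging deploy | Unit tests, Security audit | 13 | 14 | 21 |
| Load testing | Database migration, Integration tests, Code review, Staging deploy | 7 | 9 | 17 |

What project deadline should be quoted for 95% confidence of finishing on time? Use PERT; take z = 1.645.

57.8 hours

te_Backend dev = (6 + 4·8 + 22)/6 = 60/6 = 10; σ²_Backend dev = ((22−6)/6)² = 7.111
te_Frontend dev = (5 + 4·10 + 21)/6 = 66/6 = 11; σ²_Frontend dev = ((21−5)/6)² = 7.111
te_Database migration = (3 + 4·9 + 15)/6 = 54/6 = 9; σ²_Database migration = ((15−3)/6)² = 4.000
te_Unit tests = (10 + 4·14 + 24)/6 = 90/6 = 15; σ²_Unit tests = ((24−10)/6)² = 5.444
te_Integration tests = (10 + 4·14 + 24)/6 = 90/6 = 15; σ²_Integration tests = ((24−10)/6)² = 5.444
te_Code review = (8 + 4·12 + 16)/6 = 72/6 = 12; σ²_Code review = ((16−8)/6)² = 1.778
te_Security audit = (11 + 4·13 + 15)/6 = 78/6 = 13; σ²_Security audit = ((15−11)/6)² = 0.444
te_Staging deploy = (13 + 4·14 + 21)/6 = 90/6 = 15; σ²_Staging deploy = ((21−13)/6)² = 1.778
te_Load testing = (7 + 4·9 + 17)/6 = 60/6 = 10; σ²_Load testing = ((17−7)/6)² = 2.778

Forward pass:
ES_Backend dev = 0; EF_Backend dev = 10
ES_Frontend dev = 0; EF_Frontend dev = 11
ES_Database migration = 0; EF_Database migration = 9
ES_Unit tests = 11; EF_Unit tests = 11+15 = 26
ES_Integration tests = 10; EF_Integration tests = 10+15 = 25
ES_Code review = max(EF_Backend dev=10, EF_Frontend dev=11) = 11; EF_Code review = 11+12 = 23
ES_Security audit = max(EF_Frontend dev=11, EF_Database migration=9) = 11; EF_Security audit = 11+13 = 24
ES_Staging deploy = max(EF_Unit tests=26, EF_Security audit=24) = 26; EF_Staging deploy = 26+15 = 41
ES_Load testing = max(EF_Database migration=9, EF_Integration tests=25, EF_Code review=23, EF_Staging deploy=41) = 41; EF_Load testing = 41+10 = 51
Expected project duration μ = 51 hours. Critical path: Frontend dev → Unit tests → Staging deploy → Load testing.

Variance along critical path = 7.111 + 5.444 + 1.778 + 2.778 = 17.111; σ = 4.137 hours.
D = μ + z·σ = 51 + 1.645·4.137 = 57.8 hours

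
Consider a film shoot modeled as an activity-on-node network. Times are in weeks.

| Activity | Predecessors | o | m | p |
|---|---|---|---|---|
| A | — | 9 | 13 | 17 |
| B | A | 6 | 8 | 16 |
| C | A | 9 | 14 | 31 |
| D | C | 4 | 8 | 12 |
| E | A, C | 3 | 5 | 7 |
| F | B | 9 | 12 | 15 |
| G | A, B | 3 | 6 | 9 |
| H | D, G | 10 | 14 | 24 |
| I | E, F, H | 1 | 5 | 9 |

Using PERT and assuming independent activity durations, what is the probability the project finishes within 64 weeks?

te_A = (9 + 4·13 + 17)/6 = 78/6 = 13; σ²_A = ((17−9)/6)² = 1.778
te_B = (6 + 4·8 + 16)/6 = 54/6 = 9; σ²_B = ((16−6)/6)² = 2.778
te_C = (9 + 4·14 + 31)/6 = 96/6 = 16; σ²_C = ((31−9)/6)² = 13.444
te_D = (4 + 4·8 + 12)/6 = 48/6 = 8; σ²_D = ((12−4)/6)² = 1.778
te_E = (3 + 4·5 + 7)/6 = 30/6 = 5; σ²_E = ((7−3)/6)² = 0.444
te_F = (9 + 4·12 + 15)/6 = 72/6 = 12; σ²_F = ((15−9)/6)² = 1.000
te_G = (3 + 4·6 + 9)/6 = 36/6 = 6; σ²_G = ((9−3)/6)² = 1.000
te_H = (10 + 4·14 + 24)/6 = 90/6 = 15; σ²_H = ((24−10)/6)² = 5.444
te_I = (1 + 4·5 + 9)/6 = 30/6 = 5; σ²_I = ((9−1)/6)² = 1.778

Forward pass:
ES_A = 0; EF_A = 13
ES_B = 13; EF_B = 13+9 = 22
ES_C = 13; EF_C = 13+16 = 29
ES_D = 29; EF_D = 29+8 = 37
ES_E = max(EF_A=13, EF_C=29) = 29; EF_E = 29+5 = 34
ES_F = 22; EF_F = 22+12 = 34
ES_G = max(EF_A=13, EF_B=22) = 22; EF_G = 22+6 = 28
ES_H = max(EF_D=37, EF_G=28) = 37; EF_H = 37+15 = 52
ES_I = max(EF_E=34, EF_F=34, EF_H=52) = 52; EF_I = 52+5 = 57
Expected project duration μ = 57 weeks. Critical path: A → C → D → H → I.

Variance along critical path = 1.778 + 13.444 + 1.778 + 5.444 + 1.778 = 24.222; σ = √24.222 = 4.922 weeks.
Z = (64 − 57) / 4.922 = 1.422
P(T ≤ 64) = Φ(1.422) ≈ 0.923

0.923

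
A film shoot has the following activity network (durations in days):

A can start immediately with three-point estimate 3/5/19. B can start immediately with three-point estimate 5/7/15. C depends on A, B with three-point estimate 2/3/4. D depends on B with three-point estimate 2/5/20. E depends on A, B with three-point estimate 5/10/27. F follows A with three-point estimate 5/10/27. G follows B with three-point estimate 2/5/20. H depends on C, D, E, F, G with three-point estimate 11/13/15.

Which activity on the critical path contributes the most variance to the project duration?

E

te_A = (3 + 4·5 + 19)/6 = 42/6 = 7; σ²_A = ((19−3)/6)² = 7.111
te_B = (5 + 4·7 + 15)/6 = 48/6 = 8; σ²_B = ((15−5)/6)² = 2.778
te_C = (2 + 4·3 + 4)/6 = 18/6 = 3; σ²_C = ((4−2)/6)² = 0.111
te_D = (2 + 4·5 + 20)/6 = 42/6 = 7; σ²_D = ((20−2)/6)² = 9.000
te_E = (5 + 4·10 + 27)/6 = 72/6 = 12; σ²_E = ((27−5)/6)² = 13.444
te_F = (5 + 4·10 + 27)/6 = 72/6 = 12; σ²_F = ((27−5)/6)² = 13.444
te_G = (2 + 4·5 + 20)/6 = 42/6 = 7; σ²_G = ((20−2)/6)² = 9.000
te_H = (11 + 4·13 + 15)/6 = 78/6 = 13; σ²_H = ((15−11)/6)² = 0.444

Forward pass:
ES_A = 0; EF_A = 7
ES_B = 0; EF_B = 8
ES_C = max(EF_A=7, EF_B=8) = 8; EF_C = 8+3 = 11
ES_D = 8; EF_D = 8+7 = 15
ES_E = max(EF_A=7, EF_B=8) = 8; EF_E = 8+12 = 20
ES_F = 7; EF_F = 7+12 = 19
ES_G = 8; EF_G = 8+7 = 15
ES_H = max(EF_C=11, EF_D=15, EF_E=20, EF_F=19, EF_G=15) = 20; EF_H = 20+13 = 33
Expected project duration μ = 33 days. Critical path: B → E → H.

Variances on critical path: σ²_B=2.778, σ²_E=13.444, σ²_H=0.444.
Largest is σ²_E = 13.444.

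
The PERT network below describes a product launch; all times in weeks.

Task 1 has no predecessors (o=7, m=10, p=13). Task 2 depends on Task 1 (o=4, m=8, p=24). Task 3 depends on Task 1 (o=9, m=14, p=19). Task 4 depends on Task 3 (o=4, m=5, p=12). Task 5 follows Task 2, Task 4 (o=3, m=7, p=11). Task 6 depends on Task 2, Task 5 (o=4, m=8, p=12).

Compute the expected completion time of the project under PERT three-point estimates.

45 weeks

te_Task 1 = (7 + 4·10 + 13)/6 = 60/6 = 10
te_Task 2 = (4 + 4·8 + 24)/6 = 60/6 = 10
te_Task 3 = (9 + 4·14 + 19)/6 = 84/6 = 14
te_Task 4 = (4 + 4·5 + 12)/6 = 36/6 = 6
te_Task 5 = (3 + 4·7 + 11)/6 = 42/6 = 7
te_Task 6 = (4 + 4·8 + 12)/6 = 48/6 = 8

Forward pass:
ES_Task 1 = 0; EF_Task 1 = 10
ES_Task 2 = 10; EF_Task 2 = 10+10 = 20
ES_Task 3 = 10; EF_Task 3 = 10+14 = 24
ES_Task 4 = 24; EF_Task 4 = 24+6 = 30
ES_Task 5 = max(EF_Task 2=20, EF_Task 4=30) = 30; EF_Task 5 = 30+7 = 37
ES_Task 6 = max(EF_Task 2=20, EF_Task 5=37) = 37; EF_Task 6 = 37+8 = 45
Expected project duration μ = 45 weeks. Critical path: Task 1 → Task 3 → Task 4 → Task 5 → Task 6.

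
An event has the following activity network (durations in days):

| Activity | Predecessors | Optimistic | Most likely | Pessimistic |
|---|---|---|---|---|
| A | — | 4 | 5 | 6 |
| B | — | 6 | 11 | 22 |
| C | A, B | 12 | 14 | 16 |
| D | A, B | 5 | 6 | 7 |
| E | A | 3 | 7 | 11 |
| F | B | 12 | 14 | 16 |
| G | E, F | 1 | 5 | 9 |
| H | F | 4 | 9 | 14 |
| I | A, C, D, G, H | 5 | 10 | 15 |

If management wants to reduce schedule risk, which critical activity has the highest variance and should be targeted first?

te_A = (4 + 4·5 + 6)/6 = 30/6 = 5; σ²_A = ((6−4)/6)² = 0.111
te_B = (6 + 4·11 + 22)/6 = 72/6 = 12; σ²_B = ((22−6)/6)² = 7.111
te_C = (12 + 4·14 + 16)/6 = 84/6 = 14; σ²_C = ((16−12)/6)² = 0.444
te_D = (5 + 4·6 + 7)/6 = 36/6 = 6; σ²_D = ((7−5)/6)² = 0.111
te_E = (3 + 4·7 + 11)/6 = 42/6 = 7; σ²_E = ((11−3)/6)² = 1.778
te_F = (12 + 4·14 + 16)/6 = 84/6 = 14; σ²_F = ((16−12)/6)² = 0.444
te_G = (1 + 4·5 + 9)/6 = 30/6 = 5; σ²_G = ((9−1)/6)² = 1.778
te_H = (4 + 4·9 + 14)/6 = 54/6 = 9; σ²_H = ((14−4)/6)² = 2.778
te_I = (5 + 4·10 + 15)/6 = 60/6 = 10; σ²_I = ((15−5)/6)² = 2.778

Forward pass:
ES_A = 0; EF_A = 5
ES_B = 0; EF_B = 12
ES_C = max(EF_A=5, EF_B=12) = 12; EF_C = 12+14 = 26
ES_D = max(EF_A=5, EF_B=12) = 12; EF_D = 12+6 = 18
ES_E = 5; EF_E = 5+7 = 12
ES_F = 12; EF_F = 12+14 = 26
ES_G = max(EF_E=12, EF_F=26) = 26; EF_G = 26+5 = 31
ES_H = 26; EF_H = 26+9 = 35
ES_I = max(EF_A=5, EF_C=26, EF_D=18, EF_G=31, EF_H=35) = 35; EF_I = 35+10 = 45
Expected project duration μ = 45 days. Critical path: B → F → H → I.

Variances on critical path: σ²_B=7.111, σ²_F=0.444, σ²_H=2.778, σ²_I=2.778.
Largest is σ²_B = 7.111.

B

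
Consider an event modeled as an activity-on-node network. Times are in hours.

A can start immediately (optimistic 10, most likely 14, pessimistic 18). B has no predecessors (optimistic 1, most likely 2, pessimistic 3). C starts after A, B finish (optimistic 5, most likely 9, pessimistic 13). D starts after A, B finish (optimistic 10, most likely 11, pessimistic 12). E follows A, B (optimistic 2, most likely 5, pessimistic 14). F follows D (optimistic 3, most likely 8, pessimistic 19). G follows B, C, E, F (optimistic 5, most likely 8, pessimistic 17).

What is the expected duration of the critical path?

te_A = (10 + 4·14 + 18)/6 = 84/6 = 14
te_B = (1 + 4·2 + 3)/6 = 12/6 = 2
te_C = (5 + 4·9 + 13)/6 = 54/6 = 9
te_D = (10 + 4·11 + 12)/6 = 66/6 = 11
te_E = (2 + 4·5 + 14)/6 = 36/6 = 6
te_F = (3 + 4·8 + 19)/6 = 54/6 = 9
te_G = (5 + 4·8 + 17)/6 = 54/6 = 9

Forward pass:
ES_A = 0; EF_A = 14
ES_B = 0; EF_B = 2
ES_C = max(EF_A=14, EF_B=2) = 14; EF_C = 14+9 = 23
ES_D = max(EF_A=14, EF_B=2) = 14; EF_D = 14+11 = 25
ES_E = max(EF_A=14, EF_B=2) = 14; EF_E = 14+6 = 20
ES_F = 25; EF_F = 25+9 = 34
ES_G = max(EF_B=2, EF_C=23, EF_E=20, EF_F=34) = 34; EF_G = 34+9 = 43
Expected project duration μ = 43 hours. Critical path: A → D → F → G.

43 hours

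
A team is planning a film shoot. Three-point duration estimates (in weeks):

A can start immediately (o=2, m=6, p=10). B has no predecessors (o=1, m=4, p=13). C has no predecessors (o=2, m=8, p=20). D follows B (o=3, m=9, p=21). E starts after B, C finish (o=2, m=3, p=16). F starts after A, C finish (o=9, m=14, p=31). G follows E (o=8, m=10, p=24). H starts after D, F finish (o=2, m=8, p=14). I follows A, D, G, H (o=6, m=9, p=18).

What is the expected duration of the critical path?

te_A = (2 + 4·6 + 10)/6 = 36/6 = 6
te_B = (1 + 4·4 + 13)/6 = 30/6 = 5
te_C = (2 + 4·8 + 20)/6 = 54/6 = 9
te_D = (3 + 4·9 + 21)/6 = 60/6 = 10
te_E = (2 + 4·3 + 16)/6 = 30/6 = 5
te_F = (9 + 4·14 + 31)/6 = 96/6 = 16
te_G = (8 + 4·10 + 24)/6 = 72/6 = 12
te_H = (2 + 4·8 + 14)/6 = 48/6 = 8
te_I = (6 + 4·9 + 18)/6 = 60/6 = 10

Forward pass:
ES_A = 0; EF_A = 6
ES_B = 0; EF_B = 5
ES_C = 0; EF_C = 9
ES_D = 5; EF_D = 5+10 = 15
ES_E = max(EF_B=5, EF_C=9) = 9; EF_E = 9+5 = 14
ES_F = max(EF_A=6, EF_C=9) = 9; EF_F = 9+16 = 25
ES_G = 14; EF_G = 14+12 = 26
ES_H = max(EF_D=15, EF_F=25) = 25; EF_H = 25+8 = 33
ES_I = max(EF_A=6, EF_D=15, EF_G=26, EF_H=33) = 33; EF_I = 33+10 = 43
Expected project duration μ = 43 weeks. Critical path: C → F → H → I.

43 weeks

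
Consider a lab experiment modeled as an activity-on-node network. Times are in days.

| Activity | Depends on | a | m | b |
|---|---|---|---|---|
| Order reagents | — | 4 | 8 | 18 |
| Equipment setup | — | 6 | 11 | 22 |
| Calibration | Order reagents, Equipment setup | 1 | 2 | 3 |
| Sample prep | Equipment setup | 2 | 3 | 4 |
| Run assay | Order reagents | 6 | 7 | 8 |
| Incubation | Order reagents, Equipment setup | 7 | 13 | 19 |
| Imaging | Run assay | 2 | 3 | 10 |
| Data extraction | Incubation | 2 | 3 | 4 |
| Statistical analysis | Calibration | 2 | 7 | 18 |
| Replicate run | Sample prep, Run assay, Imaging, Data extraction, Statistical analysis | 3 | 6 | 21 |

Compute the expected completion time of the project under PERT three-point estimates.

36 days

te_Order reagents = (4 + 4·8 + 18)/6 = 54/6 = 9
te_Equipment setup = (6 + 4·11 + 22)/6 = 72/6 = 12
te_Calibration = (1 + 4·2 + 3)/6 = 12/6 = 2
te_Sample prep = (2 + 4·3 + 4)/6 = 18/6 = 3
te_Run assay = (6 + 4·7 + 8)/6 = 42/6 = 7
te_Incubation = (7 + 4·13 + 19)/6 = 78/6 = 13
te_Imaging = (2 + 4·3 + 10)/6 = 24/6 = 4
te_Data extraction = (2 + 4·3 + 4)/6 = 18/6 = 3
te_Statistical analysis = (2 + 4·7 + 18)/6 = 48/6 = 8
te_Replicate run = (3 + 4·6 + 21)/6 = 48/6 = 8

Forward pass:
ES_Order reagents = 0; EF_Order reagents = 9
ES_Equipment setup = 0; EF_Equipment setup = 12
ES_Calibration = max(EF_Order reagents=9, EF_Equipment setup=12) = 12; EF_Calibration = 12+2 = 14
ES_Sample prep = 12; EF_Sample prep = 12+3 = 15
ES_Run assay = 9; EF_Run assay = 9+7 = 16
ES_Incubation = max(EF_Order reagents=9, EF_Equipment setup=12) = 12; EF_Incubation = 12+13 = 25
ES_Imaging = 16; EF_Imaging = 16+4 = 20
ES_Data extraction = 25; EF_Data extraction = 25+3 = 28
ES_Statistical analysis = 14; EF_Statistical analysis = 14+8 = 22
ES_Replicate run = max(EF_Sample prep=15, EF_Run assay=16, EF_Imaging=20, EF_Data extraction=28, EF_Statistical analysis=22) = 28; EF_Replicate run = 28+8 = 36
Expected project duration μ = 36 days. Critical path: Equipment setup → Incubation → Data extraction → Replicate run.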